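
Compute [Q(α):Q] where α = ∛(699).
[Q(α):Q] = 3

The minimal polynomial of α is x^3 - 699, irreducible over Q since 699 is not a perfect cube (so x^3 - 699 has no rational root). Hence [Q(α):Q] = deg(m_α) = 3.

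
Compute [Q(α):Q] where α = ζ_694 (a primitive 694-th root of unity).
[Q(α):Q] = 346

The minimal polynomial of ζ_694 over Q is the 694-th cyclotomic polynomial Φ_694(x), which is irreducible over Q and has degree φ(694) = 346. Hence [Q(α):Q] = φ(694) = 346.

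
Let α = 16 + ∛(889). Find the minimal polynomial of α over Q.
m_α(x) = x^3 - 48x^2 + 768x - 4985

Set β = α - 16 = ∛(889), so β^3 = 889. Then (α - 16)^3 - 889 = 0, i.e. α is a root of g(x) = (x - 16)^3 - 889 = x^3 - 48x^2 + 768x - 4985. Since g(x) = h(x - 16) where h(x) = x^3 - 889, and h is irreducible over Q (because 889 is not a perfect cube, so h has no rational root, and a monic cubic with no rational root is irreducible), g is also irreducible (irreducibility is preserved under the substitution x → x - 16). Hence m_α(x) = x^3 - 48x^2 + 768x - 4985.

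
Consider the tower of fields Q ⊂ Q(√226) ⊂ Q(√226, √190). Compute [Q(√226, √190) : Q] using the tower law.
[Q(√226, √190) : Q] = 4

[Q(√226):Q] = 2 (min poly x^2 - 226, irreducible since 226 is squarefree > 1). For the top step, suppose √190 ∈ Q(√226), say √190 = c + d√226 with c, d ∈ Q. Squaring: 190 = c^2 + 226d^2 + 2cd√226. Since √226 ∉ Q this forces 2cd = 0. If d = 0 then √190 = c ∈ Q, contradicting 190 squarefree > 1. If c = 0 then 190 = 226d^2, so 226·190 = (226d)^2 is a perfect square in Q — but 226·190 = 42940 is not a perfect square (since 226 and 190 are distinct squarefree integers). Contradiction. Hence √190 ∉ Q(√226), so x^2 - 190 stays irreducible over Q(√226) and [Q(√226, √190) : Q(√226)] = 2. By the tower law, [Q(√226, √190) : Q] = 2 · 2 = 4.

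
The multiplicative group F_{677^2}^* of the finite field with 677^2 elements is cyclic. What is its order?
|F_{677^2}^*| = 458328

F_{677^2} has 677^2 = 458329 elements; its multiplicative group consists of all nonzero elements, so |F_{677^2}^*| = 458329 - 1 = 458328. (It is cyclic since any finite subgroup of the multiplicative group of a field is cyclic.)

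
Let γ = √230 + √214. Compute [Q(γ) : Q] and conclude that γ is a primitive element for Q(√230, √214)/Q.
[Q(γ) : Q] = 4 (equivalently, Q(γ) = Q(√230, √214))

Obviously Q(γ) ⊆ Q(√230, √214), and [Q(√230, √214):Q] = 4 (since 230, 214 are distinct squarefree integers > 1 with 49220 not a perfect square). To show equality we compute the minimal polynomial of γ. From γ = √230 + √214: γ^2 = 230 + 2√(49220) + 214 = 444 + 2√(49220), so γ^2 - 444 = 2√(49220); squaring, (γ^2 - 444)^2 = 4·49220, i.e. γ^4 - 888γ^2 + 197136 - 196880 = 0, i.e. γ^4 - 888γ^2 + 256 = 0. So γ is a root of x^4 - 888x^2 + 256. This polynomial is irreducible over Q: it has no rational root (each ±√230 ± √214 is irrational), and any factorization into two quadratics over Q would force √(49220) ∈ Q (pairing opposite roots) or √230, √214 ∈ Q (other pairings), all impossible. Hence [Q(γ):Q] = 4 = [Q(√230, √214):Q], so Q(γ) = Q(√230, √214).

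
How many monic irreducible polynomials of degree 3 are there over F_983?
There are 316620368 monic irreducible polynomials of degree 3 over F_983

Each element of F_{983^3} that lies in no proper subfield is a root of exactly one monic irreducible of degree 3 over F_983, and each such polynomial has 3 distinct roots in F_{983^3}. By Möbius inversion the count is N_983(3) = (1/3) Σ_{d|3} μ(3/d) · 983^d = (1/3)(μ(3)·983^1 + μ(1)·983^3) = 949861104/3 = 316620368.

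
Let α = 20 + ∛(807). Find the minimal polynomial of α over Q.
m_α(x) = x^3 - 60x^2 + 1200x - 8807

Set β = α - 20 = ∛(807), so β^3 = 807. Then (α - 20)^3 - 807 = 0, i.e. α is a root of g(x) = (x - 20)^3 - 807 = x^3 - 60x^2 + 1200x - 8807. Since g(x) = h(x - 20) where h(x) = x^3 - 807, and h is irreducible over Q (because 807 is not a perfect cube, so h has no rational root, and a monic cubic with no rational root is irreducible), g is also irreducible (irreducibility is preserved under the substitution x → x - 20). Hence m_α(x) = x^3 - 60x^2 + 1200x - 8807.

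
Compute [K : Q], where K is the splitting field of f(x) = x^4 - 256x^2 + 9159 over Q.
[K : Q] = 4

Solving the quadratic in x^2: x^2 = (256 ± √(256^2 - 4·9159))/2 = (256 ± √28900)/2 = (256 ± 170)/2, giving x^2 = 43 or x^2 = 213. So f(x) = (x^2 - 43)(x^2 - 213) and the roots of f are ±√43, ±√213. Hence the splitting field is K = Q(√43, √213). Since 43 and 213 are distinct squarefree integers > 1, their product 9159 is not a perfect square, so √213 ∉ Q(√43). By the tower law [K:Q] = [Q(√43,√213):Q(√43)] · [Q(√43):Q] = 2 · 2 = 4.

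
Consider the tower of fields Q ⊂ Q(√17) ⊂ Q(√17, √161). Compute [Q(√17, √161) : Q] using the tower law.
[Q(√17, √161) : Q] = 4

[Q(√17):Q] = 2 (min poly x^2 - 17, irreducible since 17 is squarefree > 1). For the top step, suppose √161 ∈ Q(√17), say √161 = c + d√17 with c, d ∈ Q. Squaring: 161 = c^2 + 17d^2 + 2cd√17. Since √17 ∉ Q this forces 2cd = 0. If d = 0 then √161 = c ∈ Q, contradicting 161 squarefree > 1. If c = 0 then 161 = 17d^2, so 17·161 = (17d)^2 is a perfect square in Q — but 17·161 = 2737 is not a perfect square (since 17 and 161 are distinct squarefree integers). Contradiction. Hence √161 ∉ Q(√17), so x^2 - 161 stays irreducible over Q(√17) and [Q(√17, √161) : Q(√17)] = 2. By the tower law, [Q(√17, √161) : Q] = 2 · 2 = 4.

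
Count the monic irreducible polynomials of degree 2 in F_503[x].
There are 126253 monic irreducible polynomials of degree 2 over F_503

Each element of F_{503^2} that lies in no proper subfield is a root of exactly one monic irreducible of degree 2 over F_503, and each such polynomial has 2 distinct roots in F_{503^2}. By Möbius inversion the count is N_503(2) = (1/2) Σ_{d|2} μ(2/d) · 503^d = (1/2)(μ(2)·503^1 + μ(1)·503^2) = 252506/2 = 126253.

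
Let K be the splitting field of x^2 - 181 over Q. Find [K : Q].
[K : Q] = 2

f(x) = x^2 - 181 factors as (x - √181)(x + √181). The splitting field is K = Q(√181). Since 181 is squarefree and > 1, it is not a perfect square, so x^2 - 181 is irreducible over Q and [Q(√181) : Q] = 2. Hence [K : Q] = 2.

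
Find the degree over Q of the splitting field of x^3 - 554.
[K : Q] = 6

The roots of x^3 - 554 are ∛554, ω∛554, ω^2∛554 where ω = e^(2πi/3) is a primitive cube root of unity, so K = Q(∛554, ω). Now [Q(∛554):Q] = 3 (since 554 is not a perfect cube, x^3 - 554 is irreducible) and [Q(ω):Q] = 2. Both 2 and 3 divide [K:Q], and [K:Q] ≤ 3·2 = 6, so [K:Q] = 6. (Equivalently: Q(∛554) ⊂ R but ω ∉ R, so [K : Q(∛554)] = 2.)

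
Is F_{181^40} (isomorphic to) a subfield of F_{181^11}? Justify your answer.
No: F_{181^40} is not a subfield of F_{181^11}

F_{p^m} embeds in F_{p^n} iff m | n. Here 40 ∤ 11 (since 11 = 0·40 + 11 with remainder 11 ≠ 0), so F_{181^40} is not a subfield of F_{181^11}. Equivalently: if it were, the tower law would give 40 = [F_{181^40}:F_181] dividing [F_{181^11}:F_181] = 11, contradiction.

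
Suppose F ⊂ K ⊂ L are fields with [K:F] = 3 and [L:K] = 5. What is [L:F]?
[L:F] = 15

The tower law says that for any tower of field extensions F ⊂ K ⊂ L with finite degrees, [L:F] = [L:K] · [K:F]. Here this gives [L:F] = 5 · 3 = 15.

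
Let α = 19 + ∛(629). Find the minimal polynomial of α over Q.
m_α(x) = x^3 - 57x^2 + 1083x - 7488

Set β = α - 19 = ∛(629), so β^3 = 629. Then (α - 19)^3 - 629 = 0, i.e. α is a root of g(x) = (x - 19)^3 - 629 = x^3 - 57x^2 + 1083x - 7488. Since g(x) = h(x - 19) where h(x) = x^3 - 629, and h is irreducible over Q (because 629 is not a perfect cube, so h has no rational root, and a monic cubic with no rational root is irreducible), g is also irreducible (irreducibility is preserved under the substitution x → x - 19). Hence m_α(x) = x^3 - 57x^2 + 1083x - 7488.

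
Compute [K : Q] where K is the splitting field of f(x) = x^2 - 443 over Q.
[K : Q] = 2

f(x) = x^2 - 443 factors as (x - √443)(x + √443). The splitting field is K = Q(√443). Since 443 is squarefree and > 1, it is not a perfect square, so x^2 - 443 is irreducible over Q and [Q(√443) : Q] = 2. Hence [K : Q] = 2.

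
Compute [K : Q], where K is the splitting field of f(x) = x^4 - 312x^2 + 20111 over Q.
[K : Q] = 4

Solving the quadratic in x^2: x^2 = (312 ± √(312^2 - 4·20111))/2 = (312 ± √16900)/2 = (312 ± 130)/2, giving x^2 = 91 or x^2 = 221. So f(x) = (x^2 - 91)(x^2 - 221) and the roots of f are ±√91, ±√221. Hence the splitting field is K = Q(√91, √221). Since 91 and 221 are distinct squarefree integers > 1, their product 20111 is not a perfect square, so √221 ∉ Q(√91). By the tower law [K:Q] = [Q(√91,√221):Q(√91)] · [Q(√91):Q] = 2 · 2 = 4.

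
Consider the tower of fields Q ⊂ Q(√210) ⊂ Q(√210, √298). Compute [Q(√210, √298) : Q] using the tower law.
[Q(√210, √298) : Q] = 4

[Q(√210):Q] = 2 (min poly x^2 - 210, irreducible since 210 is squarefree > 1). For the top step, suppose √298 ∈ Q(√210), say √298 = c + d√210 with c, d ∈ Q. Squaring: 298 = c^2 + 210d^2 + 2cd√210. Since √210 ∉ Q this forces 2cd = 0. If d = 0 then √298 = c ∈ Q, contradicting 298 squarefree > 1. If c = 0 then 298 = 210d^2, so 210·298 = (210d)^2 is a perfect square in Q — but 210·298 = 62580 is not a perfect square (since 210 and 298 are distinct squarefree integers). Contradiction. Hence √298 ∉ Q(√210), so x^2 - 298 stays irreducible over Q(√210) and [Q(√210, √298) : Q(√210)] = 2. By the tower law, [Q(√210, √298) : Q] = 2 · 2 = 4.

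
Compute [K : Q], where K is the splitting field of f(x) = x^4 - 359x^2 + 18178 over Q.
[K : Q] = 4

Solving the quadratic in x^2: x^2 = (359 ± √(359^2 - 4·18178))/2 = (359 ± √56169)/2 = (359 ± 237)/2, giving x^2 = 298 or x^2 = 61. So f(x) = (x^2 - 298)(x^2 - 61) and the roots of f are ±√298, ±√61. Hence the splitting field is K = Q(√298, √61). Since 298 and 61 are distinct squarefree integers > 1, their product 18178 is not a perfect square, so √61 ∉ Q(√298). By the tower law [K:Q] = [Q(√298,√61):Q(√298)] · [Q(√298):Q] = 2 · 2 = 4.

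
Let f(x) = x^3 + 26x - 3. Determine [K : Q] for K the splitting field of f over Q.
[K : Q] = 6

By the rational root test, any rational root of the monic integer polynomial f(x) = x^3 + 26x - 3 must be an integer dividing the constant term -3, i.e. one of ±{1, 3}. Evaluating: f(1) = 24, f(-1) = -30, f(3) = 102, f(-3) = -108; none is 0, so f has no rational root and is therefore irreducible over Q (a cubic with no linear factor over a field is irreducible). For an irreducible cubic, the Galois group is A_3 or S_3 according as the discriminant disc(f) = -4a^3 - 27b^2 = -4·(26)^3 - 27·(-3)^2 = -70547 is or is not a square in Q. Here disc(f) = -70547 is not a perfect square in Q, so the Galois group of f over Q is not contained in A_3 and must be all of S_3. The splitting field has degree |S_3| = 6 over Q, so [K : Q] = 6.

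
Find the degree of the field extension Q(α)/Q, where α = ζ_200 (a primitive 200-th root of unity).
[Q(α):Q] = 80

The minimal polynomial of ζ_200 over Q is the 200-th cyclotomic polynomial Φ_200(x), which is irreducible over Q and has degree φ(200) = 80. Hence [Q(α):Q] = φ(200) = 80.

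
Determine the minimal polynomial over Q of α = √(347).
m_α(x) = x^2 - 347

α satisfies α^2 - 347 = 0, so x^2 - 347 annihilates α. Since d = 347 is squarefree and ≠ 1, it is not a perfect square in Q, so x^2 - 347 has no rational root and is therefore irreducible over Q (a degree-2 polynomial over a field is irreducible iff it has no root). Hence m_α(x) = x^2 - 347.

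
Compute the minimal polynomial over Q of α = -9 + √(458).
m_α(x) = x^2 + 18x - 377

From α + 9 = √(458), squaring gives (α + 9)^2 = 458, i.e. α^2 + 18α + 81 = 458, so α^2 + 18α - 377 = 0. The discriminant of x^2 + 18x - 377 is (18)^2 - 4·(-377) = 324 + 1508 = 1832, and 4·(458) is not a perfect square in Q since 458 is squarefree and ≠ 1. Hence x^2 + 18x - 377 is irreducible over Q and is the minimal polynomial of α.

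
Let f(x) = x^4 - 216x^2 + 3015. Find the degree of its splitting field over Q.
[K : Q] = 4

Solving the quadratic in x^2: x^2 = (216 ± √(216^2 - 4·3015))/2 = (216 ± √34596)/2 = (216 ± 186)/2, giving x^2 = 15 or x^2 = 201. So f(x) = (x^2 - 15)(x^2 - 201) and the roots of f are ±√15, ±√201. Hence the splitting field is K = Q(√15, √201). Since 15 and 201 are distinct squarefree integers > 1, their product 3015 is not a perfect square, so √201 ∉ Q(√15). By the tower law [K:Q] = [Q(√15,√201):Q(√15)] · [Q(√15):Q] = 2 · 2 = 4.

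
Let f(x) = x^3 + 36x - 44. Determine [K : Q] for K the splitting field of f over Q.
[K : Q] = 6

By the rational root test, any rational root of the monic integer polynomial f(x) = x^3 + 36x - 44 must be an integer dividing the constant term -44, i.e. one of ±{1, 2, 4, 11, 22, 44}. Evaluating: f(1) = -7, f(-1) = -81, f(2) = 36, f(-2) = -124, f(4) = 164, f(-4) = -252, f(11) = 1683, f(-11) = -1771, f(22) = 11396, f(-22) = -11484, f(44) = 86724, f(-44) = -86812; none is 0, so f has no rational root and is therefore irreducible over Q (a cubic with no linear factor over a field is irreducible). For an irreducible cubic, the Galois group is A_3 or S_3 according as the discriminant disc(f) = -4a^3 - 27b^2 = -4·(36)^3 - 27·(-44)^2 = -238896 is or is not a square in Q. Here disc(f) = -238896 is not a perfect square in Q, so the Galois group of f over Q is not contained in A_3 and must be all of S_3. The splitting field has degree |S_3| = 6 over Q, so [K : Q] = 6.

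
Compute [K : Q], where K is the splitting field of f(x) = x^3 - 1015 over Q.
[K : Q] = 6

The roots of x^3 - 1015 are ∛1015, ω∛1015, ω^2∛1015 where ω = e^(2πi/3) is a primitive cube root of unity, so K = Q(∛1015, ω). Now [Q(∛1015):Q] = 3 (since 1015 is not a perfect cube, x^3 - 1015 is irreducible) and [Q(ω):Q] = 2. Both 2 and 3 divide [K:Q], and [K:Q] ≤ 3·2 = 6, so [K:Q] = 6. (Equivalently: Q(∛1015) ⊂ R but ω ∉ R, so [K : Q(∛1015)] = 2.)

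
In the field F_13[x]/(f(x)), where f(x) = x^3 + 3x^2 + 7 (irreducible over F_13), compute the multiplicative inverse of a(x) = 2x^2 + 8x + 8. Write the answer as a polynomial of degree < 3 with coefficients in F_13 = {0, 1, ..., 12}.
a(x)^(-1) ≡ 10x + 3 (mod f(x))

Since f is irreducible over F_13, F_13[x]/(f) is a field and a(x) ≠ 0 has an inverse. Apply the extended Euclidean algorithm to f(x) and a(x) in F_13[x]: f(x) = (7x + 6)·a(x) + (11). The last nonzero remainder is the constant 11 = gcd(f, a) in F_13. Back-substituting through the division chain expresses 11 = s(x)·a(x) + t(x)·f(x) with s(x) ≡ 6x + 7 (mod f), so (6x + 7)·a(x) ≡ 11 (mod f). Multiplying by 11^(-1) ≡ 6 in F_13 gives a(x)^(-1) ≡ 6·(6x + 7) ≡ 10x + 3 (mod f). Check: (2x^2 + 8x + 8)·(10x + 3) = 7x^3 + 8x^2 + 11 ≡ 1 (mod x^3 + 3x^2 + 7).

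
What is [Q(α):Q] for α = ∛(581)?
[Q(α):Q] = 3

The minimal polynomial of α is x^3 - 581, irreducible over Q since 581 is not a perfect cube (so x^3 - 581 has no rational root). Hence [Q(α):Q] = deg(m_α) = 3.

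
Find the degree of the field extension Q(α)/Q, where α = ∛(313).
[Q(α):Q] = 3

The minimal polynomial of α is x^3 - 313, irreducible over Q since 313 is not a perfect cube (so x^3 - 313 has no rational root). Hence [Q(α):Q] = deg(m_α) = 3.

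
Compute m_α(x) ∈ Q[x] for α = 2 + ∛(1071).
m_α(x) = x^3 - 6x^2 + 12x - 1079

Set β = α - 2 = ∛(1071), so β^3 = 1071. Then (α - 2)^3 - 1071 = 0, i.e. α is a root of g(x) = (x - 2)^3 - 1071 = x^3 - 6x^2 + 12x - 1079. Since g(x) = h(x - 2) where h(x) = x^3 - 1071, and h is irreducible over Q (because 1071 is not a perfect cube, so h has no rational root, and a monic cubic with no rational root is irreducible), g is also irreducible (irreducibility is preserved under the substitution x → x - 2). Hence m_α(x) = x^3 - 6x^2 + 12x - 1079.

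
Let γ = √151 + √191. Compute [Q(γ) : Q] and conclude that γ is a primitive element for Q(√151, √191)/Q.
[Q(γ) : Q] = 4 (equivalently, Q(γ) = Q(√151, √191))

Obviously Q(γ) ⊆ Q(√151, √191), and [Q(√151, √191):Q] = 4 (since 151, 191 are distinct squarefree integers > 1 with 28841 not a perfect square). To show equality we compute the minimal polynomial of γ. From γ = √151 + √191: γ^2 = 151 + 2√(28841) + 191 = 342 + 2√(28841), so γ^2 - 342 = 2√(28841); squaring, (γ^2 - 342)^2 = 4·28841, i.e. γ^4 - 684γ^2 + 116964 - 115364 = 0, i.e. γ^4 - 684γ^2 + 1600 = 0. So γ is a root of x^4 - 684x^2 + 1600. This polynomial is irreducible over Q: it has no rational root (each ±√151 ± √191 is irrational), and any factorization into two quadratics over Q would force √(28841) ∈ Q (pairing opposite roots) or √151, √191 ∈ Q (other pairings), all impossible. Hence [Q(γ):Q] = 4 = [Q(√151, √191):Q], so Q(γ) = Q(√151, √191).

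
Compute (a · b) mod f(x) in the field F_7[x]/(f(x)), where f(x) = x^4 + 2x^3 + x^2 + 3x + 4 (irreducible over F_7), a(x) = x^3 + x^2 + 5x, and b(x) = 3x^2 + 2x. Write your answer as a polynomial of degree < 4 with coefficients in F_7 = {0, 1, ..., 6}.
a · b ≡ 2x^3 + 2x^2 + 5x + 4 (mod f(x))

Multiply in F_7[x]: a(x)·b(x) = (x^3 + x^2 + 5x)·(3x^2 + 2x) = 3x^5 + 5x^4 + 3x^3 + 3x^2. This has degree ≥ 4, so divide by f(x) over F_7: 3x^5 + 5x^4 + 3x^3 + 3x^2 = (3x + 6)·(x^4 + 2x^3 + x^2 + 3x + 4) + (2x^3 + 2x^2 + 5x + 4). Hence a·b ≡ 2x^3 + 2x^2 + 5x + 4 (mod f). (F_7[x]/(f) is a field with 7^4 = 2401 elements since f is irreducible of degree 4.)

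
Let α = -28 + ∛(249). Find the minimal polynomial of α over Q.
m_α(x) = x^3 + 84x^2 + 2352x + 21703

Set β = α + 28 = ∛(249), so β^3 = 249. Then (α + 28)^3 - 249 = 0, i.e. α is a root of g(x) = (x + 28)^3 - 249 = x^3 + 84x^2 + 2352x + 21703. Since g(x) = h(x + 28) where h(x) = x^3 - 249, and h is irreducible over Q (because 249 is not a perfect cube, so h has no rational root, and a monic cubic with no rational root is irreducible), g is also irreducible (irreducibility is preserved under the substitution x → x + 28). Hence m_α(x) = x^3 + 84x^2 + 2352x + 21703.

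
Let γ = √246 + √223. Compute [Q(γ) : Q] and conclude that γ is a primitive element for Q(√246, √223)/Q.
[Q(γ) : Q] = 4 (equivalently, Q(γ) = Q(√246, √223))

Obviously Q(γ) ⊆ Q(√246, √223), and [Q(√246, √223):Q] = 4 (since 246, 223 are distinct squarefree integers > 1 with 54858 not a perfect square). To show equality we compute the minimal polynomial of γ. From γ = √246 + √223: γ^2 = 246 + 2√(54858) + 223 = 469 + 2√(54858), so γ^2 - 469 = 2√(54858); squaring, (γ^2 - 469)^2 = 4·54858, i.e. γ^4 - 938γ^2 + 219961 - 219432 = 0, i.e. γ^4 - 938γ^2 + 529 = 0. So γ is a root of x^4 - 938x^2 + 529. This polynomial is irreducible over Q: it has no rational root (each ±√246 ± √223 is irrational), and any factorization into two quadratics over Q would force √(54858) ∈ Q (pairing opposite roots) or √246, √223 ∈ Q (other pairings), all impossible. Hence [Q(γ):Q] = 4 = [Q(√246, √223):Q], so Q(γ) = Q(√246, √223).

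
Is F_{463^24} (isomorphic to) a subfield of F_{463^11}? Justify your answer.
No: F_{463^24} is not a subfield of F_{463^11}

F_{p^m} embeds in F_{p^n} iff m | n. Here 24 ∤ 11 (since 11 = 0·24 + 11 with remainder 11 ≠ 0), so F_{463^24} is not a subfield of F_{463^11}. Equivalently: if it were, the tower law would give 24 = [F_{463^24}:F_463] dividing [F_{463^11}:F_463] = 11, contradiction.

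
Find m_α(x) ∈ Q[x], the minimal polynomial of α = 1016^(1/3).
m_α(x) = x^3 - 1016

α satisfies α^3 = 1016, so x^3 - 1016 annihilates α. By the rational root test, a rational root p/q (in lowest terms) of x^3 - 1016 would satisfy p^3 = 1016 q^3, forcing q = 1 and p^3 = 1016; but 1016 is not a perfect cube, contradiction. A monic cubic over Q with no rational root is irreducible (any nontrivial factorization would include a linear factor). Hence x^3 - 1016 is the minimal polynomial of α, and in particular [Q(α):Q] = 3.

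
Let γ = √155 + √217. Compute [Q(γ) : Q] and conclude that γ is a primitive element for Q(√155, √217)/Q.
[Q(γ) : Q] = 4 (equivalently, Q(γ) = Q(√155, √217))

Obviously Q(γ) ⊆ Q(√155, √217), and [Q(√155, √217):Q] = 4 (since 155, 217 are distinct squarefree integers > 1 with 33635 not a perfect square). To show equality we compute the minimal polynomial of γ. From γ = √155 + √217: γ^2 = 155 + 2√(33635) + 217 = 372 + 2√(33635), so γ^2 - 372 = 2√(33635); squaring, (γ^2 - 372)^2 = 4·33635, i.e. γ^4 - 744γ^2 + 138384 - 134540 = 0, i.e. γ^4 - 744γ^2 + 3844 = 0. So γ is a root of x^4 - 744x^2 + 3844. This polynomial is irreducible over Q: it has no rational root (each ±√155 ± √217 is irrational), and any factorization into two quadratics over Q would force √(33635) ∈ Q (pairing opposite roots) or √155, √217 ∈ Q (other pairings), all impossible. Hence [Q(γ):Q] = 4 = [Q(√155, √217):Q], so Q(γ) = Q(√155, √217).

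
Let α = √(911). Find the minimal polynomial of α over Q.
m_α(x) = x^2 - 911

α satisfies α^2 - 911 = 0, so x^2 - 911 annihilates α. Since d = 911 is squarefree and ≠ 1, it is not a perfect square in Q, so x^2 - 911 has no rational root and is therefore irreducible over Q (a degree-2 polynomial over a field is irreducible iff it has no root). Hence m_α(x) = x^2 - 911.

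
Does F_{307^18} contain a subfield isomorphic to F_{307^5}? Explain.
No: F_{307^5} is not a subfield of F_{307^18}

F_{p^m} embeds in F_{p^n} iff m | n. Here 5 ∤ 18 (since 18 = 3·5 + 3 with remainder 3 ≠ 0), so F_{307^5} is not a subfield of F_{307^18}. Equivalently: if it were, the tower law would give 5 = [F_{307^5}:F_307] dividing [F_{307^18}:F_307] = 18, contradiction.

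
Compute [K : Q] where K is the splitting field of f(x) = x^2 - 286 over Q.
[K : Q] = 2

f(x) = x^2 - 286 factors as (x - √286)(x + √286). The splitting field is K = Q(√286). Since 286 is squarefree and > 1, it is not a perfect square, so x^2 - 286 is irreducible over Q and [Q(√286) : Q] = 2. Hence [K : Q] = 2.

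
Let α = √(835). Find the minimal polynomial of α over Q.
m_α(x) = x^2 - 835

α satisfies α^2 - 835 = 0, so x^2 - 835 annihilates α. Since d = 835 is squarefree and ≠ 1, it is not a perfect square in Q, so x^2 - 835 has no rational root and is therefore irreducible over Q (a degree-2 polynomial over a field is irreducible iff it has no root). Hence m_α(x) = x^2 - 835.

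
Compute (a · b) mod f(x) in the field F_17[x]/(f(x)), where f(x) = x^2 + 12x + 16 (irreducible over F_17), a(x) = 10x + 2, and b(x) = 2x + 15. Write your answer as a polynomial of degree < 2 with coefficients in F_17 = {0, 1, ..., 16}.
a · b ≡ 16x + 16 (mod f(x))

Multiply in F_17[x]: a(x)·b(x) = (10x + 2)·(2x + 15) = 3x^2 + x + 13. This has degree ≥ 2, so divide by f(x) over F_17: 3x^2 + x + 13 = (3)·(x^2 + 12x + 16) + (16x + 16). Hence a·b ≡ 16x + 16 (mod f). (F_17[x]/(f) is a field with 17^2 = 289 elements since f is irreducible of degree 2.)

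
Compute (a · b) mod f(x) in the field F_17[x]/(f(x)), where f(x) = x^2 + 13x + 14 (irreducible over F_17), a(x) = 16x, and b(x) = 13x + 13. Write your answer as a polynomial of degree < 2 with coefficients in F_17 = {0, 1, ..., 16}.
a · b ≡ 3x + 12 (mod f(x))

Multiply in F_17[x]: a(x)·b(x) = (16x)·(13x + 13) = 4x^2 + 4x. This has degree ≥ 2, so divide by f(x) over F_17: 4x^2 + 4x = (4)·(x^2 + 13x + 14) + (3x + 12). Hence a·b ≡ 3x + 12 (mod f). (F_17[x]/(f) is a field with 17^2 = 289 elements since f is irreducible of degree 2.)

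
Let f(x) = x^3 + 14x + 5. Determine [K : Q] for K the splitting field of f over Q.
[K : Q] = 6

By the rational root test, any rational root of the monic integer polynomial f(x) = x^3 + 14x + 5 must be an integer dividing the constant term 5, i.e. one of ±{1, 5}. Evaluating: f(1) = 20, f(-1) = -10, f(5) = 200, f(-5) = -190; none is 0, so f has no rational root and is therefore irreducible over Q (a cubic with no linear factor over a field is irreducible). For an irreducible cubic, the Galois group is A_3 or S_3 according as the discriminant disc(f) = -4a^3 - 27b^2 = -4·(14)^3 - 27·(5)^2 = -11651 is or is not a square in Q. Here disc(f) = -11651 is not a perfect square in Q, so the Galois group of f over Q is not contained in A_3 and must be all of S_3. The splitting field has degree |S_3| = 6 over Q, so [K : Q] = 6.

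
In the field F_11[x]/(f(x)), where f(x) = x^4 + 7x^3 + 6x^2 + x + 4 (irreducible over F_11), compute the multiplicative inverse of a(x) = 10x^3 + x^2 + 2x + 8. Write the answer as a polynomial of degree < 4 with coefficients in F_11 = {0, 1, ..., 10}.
a(x)^(-1) ≡ x^3 + 8x^2 + x + 9 (mod f(x))

Since f is irreducible over F_11, F_11[x]/(f) is a field and a(x) ≠ 0 has an inverse. Apply the extended Euclidean algorithm to f(x) and a(x) in F_11[x]: f(x) = (10x + 3)·a(x) + (5x^2 + 3x + 2);  a(x) = (2x + 10)·(5x^2 + 3x + 2) + (x + 10);  (5x^2 + 3x + 2) = (5x + 8)·(x + 10) + (10). The last nonzero remainder is the constant 10 = gcd(f, a) in F_11. Back-substituting through the division chain expresses 10 = s(x)·a(x) + t(x)·f(x) with s(x) ≡ 10x^3 + 3x^2 + 10x + 2 (mod f), so (10x^3 + 3x^2 + 10x + 2)·a(x) ≡ 10 (mod f). Multiplying by 10^(-1) ≡ 10 in F_11 gives a(x)^(-1) ≡ 10·(10x^3 + 3x^2 + 10x + 2) ≡ x^3 + 8x^2 + x + 9 (mod f). Check: (10x^3 + x^2 + 2x + 8)·(x^3 + 8x^2 + x + 9) = 10x^6 + 4x^5 + 9x^4 + 5x^3 + 9x^2 + 4x + 6 ≡ 1 (mod x^4 + 7x^3 + 6x^2 + x + 4).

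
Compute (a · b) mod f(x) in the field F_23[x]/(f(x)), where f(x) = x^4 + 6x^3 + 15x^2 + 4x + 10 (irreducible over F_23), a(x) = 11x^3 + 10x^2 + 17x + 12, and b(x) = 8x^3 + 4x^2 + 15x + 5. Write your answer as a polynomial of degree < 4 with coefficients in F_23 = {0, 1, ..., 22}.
a · b ≡ 6x^3 + 22x^2 + 20x + 8 (mod f(x))

Multiply in F_23[x]: a(x)·b(x) = (11x^3 + 10x^2 + 17x + 12)·(8x^3 + 4x^2 + 15x + 5) = 19x^6 + 9x^5 + 19x^4 + x^3 + 8x^2 + 12x + 14. This has degree ≥ 4, so divide by f(x) over F_23: 19x^6 + 9x^5 + 19x^4 + x^3 + 8x^2 + 12x + 14 = (19x^2 + 10x + 19)·(x^4 + 6x^3 + 15x^2 + 4x + 10) + (6x^3 + 22x^2 + 20x + 8). Hence a·b ≡ 6x^3 + 22x^2 + 20x + 8 (mod f). (F_23[x]/(f) is a field with 23^4 = 279841 elements since f is irreducible of degree 4.)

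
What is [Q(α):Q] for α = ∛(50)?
[Q(α):Q] = 3

The minimal polynomial of α is x^3 - 50, irreducible over Q since 50 is not a perfect cube (so x^3 - 50 has no rational root). Hence [Q(α):Q] = deg(m_α) = 3.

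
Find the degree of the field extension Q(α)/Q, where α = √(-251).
[Q(α):Q] = 2

[Q(α):Q] equals the degree of the minimal polynomial of α. Here α^2 = -251 and x^2 + 251 is irreducible (d = -251 is squarefree, ≠ 1, hence not a square), so deg(m_α) = 2. Thus [Q(α):Q] = 2.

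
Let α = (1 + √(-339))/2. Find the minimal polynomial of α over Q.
m_α(x) = x^2 - x + 85

From 2α - 1 = √(-339), squaring gives (2α - 1)^2 = -339, i.e. 4α^2 - 4α + 1 = -339, so α^2 - α + (1 + 339)/4 = 0. Since -339 ≡ 1 (mod 4), (1 + 339)/4 = 85 ∈ Z. The polynomial x^2 - x + 85 has discriminant 1 - 4·(85) = -339, which is not a perfect square in Q (d = -339 is squarefree and ≠ 1), so x^2 - x + 85 is irreducible over Q. It is the minimal polynomial of α.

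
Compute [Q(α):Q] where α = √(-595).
[Q(α):Q] = 2

[Q(α):Q] equals the degree of the minimal polynomial of α. Here α^2 = -595 and x^2 + 595 is irreducible (d = -595 is squarefree, ≠ 1, hence not a square), so deg(m_α) = 2. Thus [Q(α):Q] = 2.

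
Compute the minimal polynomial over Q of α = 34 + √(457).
m_α(x) = x^2 - 68x + 699

From α - 34 = √(457), squaring gives (α - 34)^2 = 457, i.e. α^2 - 68α + 1156 = 457, so α^2 - 68α + 699 = 0. The discriminant of x^2 - 68x + 699 is (-68)^2 - 4·(699) = 4624 - 2796 = 1828, and 4·(457) is not a perfect square in Q since 457 is squarefree and ≠ 1. Hence x^2 - 68x + 699 is irreducible over Q and is the minimal polynomial of α.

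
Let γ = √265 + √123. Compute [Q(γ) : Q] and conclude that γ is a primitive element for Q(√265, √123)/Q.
[Q(γ) : Q] = 4 (equivalently, Q(γ) = Q(√265, √123))

Obviously Q(γ) ⊆ Q(√265, √123), and [Q(√265, √123):Q] = 4 (since 265, 123 are distinct squarefree integers > 1 with 32595 not a perfect square). To show equality we compute the minimal polynomial of γ. From γ = √265 + √123: γ^2 = 265 + 2√(32595) + 123 = 388 + 2√(32595), so γ^2 - 388 = 2√(32595); squaring, (γ^2 - 388)^2 = 4·32595, i.e. γ^4 - 776γ^2 + 150544 - 130380 = 0, i.e. γ^4 - 776γ^2 + 20164 = 0. So γ is a root of x^4 - 776x^2 + 20164. This polynomial is irreducible over Q: it has no rational root (each ±√265 ± √123 is irrational), and any factorization into two quadratics over Q would force √(32595) ∈ Q (pairing opposite roots) or √265, √123 ∈ Q (other pairings), all impossible. Hence [Q(γ):Q] = 4 = [Q(√265, √123):Q], so Q(γ) = Q(√265, √123).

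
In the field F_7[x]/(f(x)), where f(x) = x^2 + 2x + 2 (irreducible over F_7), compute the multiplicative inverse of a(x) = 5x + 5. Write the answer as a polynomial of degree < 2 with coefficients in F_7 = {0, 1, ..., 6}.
a(x)^(-1) ≡ 4x + 4 (mod f(x))

Since f is irreducible over F_7, F_7[x]/(f) is a field and a(x) ≠ 0 has an inverse. Apply the extended Euclidean algorithm to f(x) and a(x) in F_7[x]: f(x) = (3x + 3)·a(x) + (1). The last nonzero remainder is the constant 1 = gcd(f, a) in F_7. Back-substituting through the division chain expresses 1 = s(x)·a(x) + t(x)·f(x) with s(x) ≡ 4x + 4 (mod f), so a(x)^(-1) ≡ s(x) = 4x + 4 (mod f). Check: (5x + 5)·(4x + 4) = 6x^2 + 5x + 6 ≡ 1 (mod x^2 + 2x + 2).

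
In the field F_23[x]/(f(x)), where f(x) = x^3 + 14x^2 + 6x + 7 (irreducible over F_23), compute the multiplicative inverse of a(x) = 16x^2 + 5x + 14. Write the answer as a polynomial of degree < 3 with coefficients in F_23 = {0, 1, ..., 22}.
a(x)^(-1) ≡ 17x^2 + 21x + 2 (mod f(x))

Since f is irreducible over F_23, F_23[x]/(f) is a field and a(x) ≠ 0 has an inverse. Apply the extended Euclidean algorithm to f(x) and a(x) in F_23[x]: f(x) = (13x + 4)·a(x) + (11x + 20);  a(x) = (14x + 21)·(11x + 20) + (8). The last nonzero remainder is the constant 8 = gcd(f, a) in F_23. Back-substituting through the division chain expresses 8 = s(x)·a(x) + t(x)·f(x) with s(x) ≡ 21x^2 + 7x + 16 (mod f), so (21x^2 + 7x + 16)·a(x) ≡ 8 (mod f). Multiplying by 8^(-1) ≡ 3 in F_23 gives a(x)^(-1) ≡ 3·(21x^2 + 7x + 16) ≡ 17x^2 + 21x + 2 (mod f). Check: (16x^2 + 5x + 14)·(17x^2 + 21x + 2) = 19x^4 + 7x^3 + 7x^2 + 5x + 5 ≡ 1 (mod x^3 + 14x^2 + 6x + 7).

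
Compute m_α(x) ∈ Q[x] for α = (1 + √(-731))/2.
m_α(x) = x^2 - x + 183

From 2α - 1 = √(-731), squaring gives (2α - 1)^2 = -731, i.e. 4α^2 - 4α + 1 = -731, so α^2 - α + (1 + 731)/4 = 0. Since -731 ≡ 1 (mod 4), (1 + 731)/4 = 183 ∈ Z. The polynomial x^2 - x + 183 has discriminant 1 - 4·(183) = -731, which is not a perfect square in Q (d = -731 is squarefree and ≠ 1), so x^2 - x + 183 is irreducible over Q. It is the minimal polynomial of α.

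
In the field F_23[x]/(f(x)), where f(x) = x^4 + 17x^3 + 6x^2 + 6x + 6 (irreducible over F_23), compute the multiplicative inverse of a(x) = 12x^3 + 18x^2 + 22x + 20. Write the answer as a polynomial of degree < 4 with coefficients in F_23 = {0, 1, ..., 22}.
a(x)^(-1) ≡ 16x^3 + 8x^2 + 9x + 21 (mod f(x))

Since f is irreducible over F_23, F_23[x]/(f) is a field and a(x) ≠ 0 has an inverse. Apply the extended Euclidean algorithm to f(x) and a(x) in F_23[x]: f(x) = (2x + 8)·a(x) + (2x^2 + 20x + 7);  a(x) = (6x + 18)·(2x^2 + 20x + 7) + (11x + 9);  (2x^2 + 20x + 7) = (19x + 3)·(11x + 9) + (3). The last nonzero remainder is the constant 3 = gcd(f, a) in F_23. Back-substituting through the division chain expresses 3 = s(x)·a(x) + t(x)·f(x) with s(x) ≡ 2x^3 + x^2 + 4x + 17 (mod f), so (2x^3 + x^2 + 4x + 17)·a(x) ≡ 3 (mod f). Multiplying by 3^(-1) ≡ 8 in F_23 gives a(x)^(-1) ≡ 8·(2x^3 + x^2 + 4x + 17) ≡ 16x^3 + 8x^2 + 9x + 21 (mod f). Check: (12x^3 + 18x^2 + 22x + 20)·(16x^3 + 8x^2 + 9x + 21) = 8x^6 + 16x^5 + 6x^4 + 13x^3 + 21x + 6 ≡ 1 (mod x^4 + 17x^3 + 6x^2 + 6x + 6).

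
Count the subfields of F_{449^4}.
F_{449^4} has 3 subfields

The subfields of F_{p^n} are exactly the fields F_{p^d} for d | n (each is the fixed field of the unique index-d subgroup of Gal(F_{p^n}/F_p) ≅ Z/nZ). The divisors of n = 4 are {1, 2, 4}, giving 3 subfields: F_{449^1}, F_{449^2}, F_{449^4}.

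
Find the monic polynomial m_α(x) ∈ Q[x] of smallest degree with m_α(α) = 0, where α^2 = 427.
m_α(x) = x^2 - 427

α satisfies α^2 - 427 = 0, so x^2 - 427 annihilates α. Since d = 427 is squarefree and ≠ 1, it is not a perfect square in Q, so x^2 - 427 has no rational root and is therefore irreducible over Q (a degree-2 polynomial over a field is irreducible iff it has no root). Hence m_α(x) = x^2 - 427.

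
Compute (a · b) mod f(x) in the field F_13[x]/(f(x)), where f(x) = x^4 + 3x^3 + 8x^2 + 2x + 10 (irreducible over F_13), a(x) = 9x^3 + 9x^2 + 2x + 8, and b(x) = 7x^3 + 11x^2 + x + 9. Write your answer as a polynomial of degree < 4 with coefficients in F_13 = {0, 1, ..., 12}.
a · b ≡ 4x^3 + x^2 + x + 1 (mod f(x))

Multiply in F_13[x]: a(x)·b(x) = (9x^3 + 9x^2 + 2x + 8)·(7x^3 + 11x^2 + x + 9) = 11x^6 + 6x^5 + 5x^4 + 12x^3 + 2x^2 + 7. This has degree ≥ 4, so divide by f(x) over F_13: 11x^6 + 6x^5 + 5x^4 + 12x^3 + 2x^2 + 7 = (11x^2 + 12x + 11)·(x^4 + 3x^3 + 8x^2 + 2x + 10) + (4x^3 + x^2 + x + 1). Hence a·b ≡ 4x^3 + x^2 + x + 1 (mod f). (F_13[x]/(f) is a field with 13^4 = 28561 elements since f is irreducible of degree 4.)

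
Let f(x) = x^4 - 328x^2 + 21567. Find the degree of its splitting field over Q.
[K : Q] = 4

Solving the quadratic in x^2: x^2 = (328 ± √(328^2 - 4·21567))/2 = (328 ± √21316)/2 = (328 ± 146)/2, giving x^2 = 237 or x^2 = 91. So f(x) = (x^2 - 237)(x^2 - 91) and the roots of f are ±√237, ±√91. Hence the splitting field is K = Q(√237, √91). Since 237 and 91 are distinct squarefree integers > 1, their product 21567 is not a perfect square, so √91 ∉ Q(√237). By the tower law [K:Q] = [Q(√237,√91):Q(√237)] · [Q(√237):Q] = 2 · 2 = 4.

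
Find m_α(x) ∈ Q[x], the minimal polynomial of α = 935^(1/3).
m_α(x) = x^3 - 935

α satisfies α^3 = 935, so x^3 - 935 annihilates α. By the rational root test, a rational root p/q (in lowest terms) of x^3 - 935 would satisfy p^3 = 935 q^3, forcing q = 1 and p^3 = 935; but 935 is not a perfect cube, contradiction. A monic cubic over Q with no rational root is irreducible (any nontrivial factorization would include a linear factor). Hence x^3 - 935 is the minimal polynomial of α, and in particular [Q(α):Q] = 3.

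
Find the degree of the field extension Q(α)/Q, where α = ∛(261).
[Q(α):Q] = 3

The minimal polynomial of α is x^3 - 261, irreducible over Q since 261 is not a perfect cube (so x^3 - 261 has no rational root). Hence [Q(α):Q] = deg(m_α) = 3.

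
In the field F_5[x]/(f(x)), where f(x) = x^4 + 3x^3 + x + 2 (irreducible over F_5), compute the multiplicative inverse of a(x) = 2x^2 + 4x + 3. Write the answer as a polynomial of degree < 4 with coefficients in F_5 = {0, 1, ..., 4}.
a(x)^(-1) ≡ x^3 + 4x^2 + 2x + 1 (mod f(x))

Since f is irreducible over F_5, F_5[x]/(f) is a field and a(x) ≠ 0 has an inverse. Apply the extended Euclidean algorithm to f(x) and a(x) in F_5[x]: f(x) = (3x^2 + 3x + 2)·a(x) + (4x + 1);  a(x) = (3x + 4)·(4x + 1) + (4). The last nonzero remainder is the constant 4 = gcd(f, a) in F_5. Back-substituting through the division chain expresses 4 = s(x)·a(x) + t(x)·f(x) with s(x) ≡ 4x^3 + x^2 + 3x + 4 (mod f), so (4x^3 + x^2 + 3x + 4)·a(x) ≡ 4 (mod f). Multiplying by 4^(-1) ≡ 4 in F_5 gives a(x)^(-1) ≡ 4·(4x^3 + x^2 + 3x + 4) ≡ x^3 + 4x^2 + 2x + 1 (mod f). Check: (2x^2 + 4x + 3)·(x^3 + 4x^2 + 2x + 1) = 2x^5 + 2x^4 + 3x^3 + 2x^2 + 3 ≡ 1 (mod x^4 + 3x^3 + x + 2).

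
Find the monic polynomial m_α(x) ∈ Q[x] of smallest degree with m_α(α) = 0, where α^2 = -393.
m_α(x) = x^2 + 393

α satisfies α^2 + 393 = 0, so x^2 + 393 annihilates α. Since d = -393 is squarefree and ≠ 1, it is not a perfect square in Q, so x^2 + 393 has no rational root and is therefore irreducible over Q (a degree-2 polynomial over a field is irreducible iff it has no root). Hence m_α(x) = x^2 + 393.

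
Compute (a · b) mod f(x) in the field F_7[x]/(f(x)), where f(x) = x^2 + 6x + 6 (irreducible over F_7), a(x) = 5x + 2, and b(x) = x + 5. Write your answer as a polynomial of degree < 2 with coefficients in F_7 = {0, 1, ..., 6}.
a · b ≡ 4x + 1 (mod f(x))

Multiply in F_7[x]: a(x)·b(x) = (5x + 2)·(x + 5) = 5x^2 + 6x + 3. This has degree ≥ 2, so divide by f(x) over F_7: 5x^2 + 6x + 3 = (5)·(x^2 + 6x + 6) + (4x + 1). Hence a·b ≡ 4x + 1 (mod f). (F_7[x]/(f) is a field with 7^2 = 49 elements since f is irreducible of degree 2.)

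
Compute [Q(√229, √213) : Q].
[Q(√229, √213) : Q] = 4

[Q(√229):Q] = 2 (min poly x^2 - 229, irreducible since 229 is squarefree > 1). For the top step, suppose √213 ∈ Q(√229), say √213 = c + d√229 with c, d ∈ Q. Squaring: 213 = c^2 + 229d^2 + 2cd√229. Since √229 ∉ Q this forces 2cd = 0. If d = 0 then √213 = c ∈ Q, contradicting 213 squarefree > 1. If c = 0 then 213 = 229d^2, so 229·213 = (229d)^2 is a perfect square in Q — but 229·213 = 48777 is not a perfect square (since 229 and 213 are distinct squarefree integers). Contradiction. Hence √213 ∉ Q(√229), so x^2 - 213 stays irreducible over Q(√229) and [Q(√229, √213) : Q(√229)] = 2. By the tower law, [Q(√229, √213) : Q] = 2 · 2 = 4.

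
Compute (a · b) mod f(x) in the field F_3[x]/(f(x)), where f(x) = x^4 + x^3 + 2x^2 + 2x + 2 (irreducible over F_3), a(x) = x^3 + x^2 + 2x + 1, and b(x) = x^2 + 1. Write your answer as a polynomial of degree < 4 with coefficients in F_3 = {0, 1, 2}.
a · b ≡ x^3 + 1 (mod f(x))

Multiply in F_3[x]: a(x)·b(x) = (x^3 + x^2 + 2x + 1)·(x^2 + 1) = x^5 + x^4 + 2x^2 + 2x + 1. This has degree ≥ 4, so divide by f(x) over F_3: x^5 + x^4 + 2x^2 + 2x + 1 = (x)·(x^4 + x^3 + 2x^2 + 2x + 2) + (x^3 + 1). Hence a·b ≡ x^3 + 1 (mod f). (F_3[x]/(f) is a field with 3^4 = 81 elements since f is irreducible of degree 4.)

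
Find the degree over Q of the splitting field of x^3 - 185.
[K : Q] = 6

The roots of x^3 - 185 are ∛185, ω∛185, ω^2∛185 where ω = e^(2πi/3) is a primitive cube root of unity, so K = Q(∛185, ω). Now [Q(∛185):Q] = 3 (since 185 is not a perfect cube, x^3 - 185 is irreducible) and [Q(ω):Q] = 2. Both 2 and 3 divide [K:Q], and [K:Q] ≤ 3·2 = 6, so [K:Q] = 6. (Equivalently: Q(∛185) ⊂ R but ω ∉ R, so [K : Q(∛185)] = 2.)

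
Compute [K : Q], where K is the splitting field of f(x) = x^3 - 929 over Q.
[K : Q] = 6

The roots of x^3 - 929 are ∛929, ω∛929, ω^2∛929 where ω = e^(2πi/3) is a primitive cube root of unity, so K = Q(∛929, ω). Now [Q(∛929):Q] = 3 (since 929 is not a perfect cube, x^3 - 929 is irreducible) and [Q(ω):Q] = 2. Both 2 and 3 divide [K:Q], and [K:Q] ≤ 3·2 = 6, so [K:Q] = 6. (Equivalently: Q(∛929) ⊂ R but ω ∉ R, so [K : Q(∛929)] = 2.)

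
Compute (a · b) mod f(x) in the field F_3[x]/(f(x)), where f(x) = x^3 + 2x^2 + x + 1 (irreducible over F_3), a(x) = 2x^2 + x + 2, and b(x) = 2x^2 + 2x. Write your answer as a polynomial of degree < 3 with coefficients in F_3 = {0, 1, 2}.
a · b ≡ 2x + 2 (mod f(x))

Multiply in F_3[x]: a(x)·b(x) = (2x^2 + x + 2)·(2x^2 + 2x) = x^4 + x. This has degree ≥ 3, so divide by f(x) over F_3: x^4 + x = (x + 1)·(x^3 + 2x^2 + x + 1) + (2x + 2). Hence a·b ≡ 2x + 2 (mod f). (F_3[x]/(f) is a field with 3^3 = 27 elements since f is irreducible of degree 3.)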